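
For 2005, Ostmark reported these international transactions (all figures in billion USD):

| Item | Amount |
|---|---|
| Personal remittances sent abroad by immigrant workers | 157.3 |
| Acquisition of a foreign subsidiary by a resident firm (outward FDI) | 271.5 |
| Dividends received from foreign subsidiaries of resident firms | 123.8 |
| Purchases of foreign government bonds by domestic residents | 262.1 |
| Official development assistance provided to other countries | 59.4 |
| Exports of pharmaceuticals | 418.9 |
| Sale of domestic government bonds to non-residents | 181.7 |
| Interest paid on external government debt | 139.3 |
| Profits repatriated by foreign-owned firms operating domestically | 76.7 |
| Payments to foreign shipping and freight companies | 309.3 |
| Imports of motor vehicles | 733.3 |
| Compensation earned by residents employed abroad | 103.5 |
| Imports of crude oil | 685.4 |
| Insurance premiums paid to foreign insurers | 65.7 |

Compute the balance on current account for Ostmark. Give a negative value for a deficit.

Goods: 418.9 - 733.3 - 685.4 = -999.8
Services: -309.3 - 65.7 = -375.0
Primary income: 103.5 + 123.8 - 76.7 - 139.3 = 11.3
Secondary income: -157.3 - 59.4 = -216.7
Current account = (-999.8) + (-375.0) + 11.3 + (-216.7) = -1580.2
(Excluded from the current account — financial account: acquisition of a foreign subsidiary by a resident firm (outward FDI) 271.5, purchases of foreign government bonds by domestic residents 262.1, sale of domestic government bonds to non-residents 181.7.)

-1580.2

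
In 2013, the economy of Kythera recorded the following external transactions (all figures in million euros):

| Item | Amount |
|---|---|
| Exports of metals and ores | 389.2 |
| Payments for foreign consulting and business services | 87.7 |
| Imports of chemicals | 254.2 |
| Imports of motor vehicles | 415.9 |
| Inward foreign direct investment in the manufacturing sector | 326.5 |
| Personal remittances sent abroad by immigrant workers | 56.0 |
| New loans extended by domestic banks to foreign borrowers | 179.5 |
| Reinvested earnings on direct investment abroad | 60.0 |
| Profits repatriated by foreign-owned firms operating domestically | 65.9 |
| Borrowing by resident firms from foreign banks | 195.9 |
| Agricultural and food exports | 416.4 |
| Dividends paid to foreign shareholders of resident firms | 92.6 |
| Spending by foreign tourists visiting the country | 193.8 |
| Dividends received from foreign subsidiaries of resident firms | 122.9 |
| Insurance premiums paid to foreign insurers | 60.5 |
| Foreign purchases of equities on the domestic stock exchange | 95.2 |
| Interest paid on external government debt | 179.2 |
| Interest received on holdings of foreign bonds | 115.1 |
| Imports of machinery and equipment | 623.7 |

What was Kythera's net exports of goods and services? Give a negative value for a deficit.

-442.6

Goods: -254.2 - 623.7 + 389.2 + 416.4 - 415.9 = -488.2
Services: -87.7 + 193.8 - 60.5 = 45.6
Trade balance = -488.2 + 45.6 = -442.6
(Excluded from the trade balance — financial account: inward foreign direct investment in the manufacturing sector 326.5, new loans extended by domestic banks to foreign borrowers 179.5, borrowing by resident firms from foreign banks 195.9, foreign purchases of equities on the domestic stock exchange 95.2; secondary income: personal remittances sent abroad by immigrant workers 56.0; primary income: reinvested earnings on direct investment abroad 60.0, profits repatriated by foreign-owned firms operating domestically 65.9, dividends paid to foreign shareholders of resident firms 92.6, dividends received from foreign subsidiaries of resident firms 122.9, interest paid on external government debt 179.2, interest received on holdings of foreign bonds 115.1.)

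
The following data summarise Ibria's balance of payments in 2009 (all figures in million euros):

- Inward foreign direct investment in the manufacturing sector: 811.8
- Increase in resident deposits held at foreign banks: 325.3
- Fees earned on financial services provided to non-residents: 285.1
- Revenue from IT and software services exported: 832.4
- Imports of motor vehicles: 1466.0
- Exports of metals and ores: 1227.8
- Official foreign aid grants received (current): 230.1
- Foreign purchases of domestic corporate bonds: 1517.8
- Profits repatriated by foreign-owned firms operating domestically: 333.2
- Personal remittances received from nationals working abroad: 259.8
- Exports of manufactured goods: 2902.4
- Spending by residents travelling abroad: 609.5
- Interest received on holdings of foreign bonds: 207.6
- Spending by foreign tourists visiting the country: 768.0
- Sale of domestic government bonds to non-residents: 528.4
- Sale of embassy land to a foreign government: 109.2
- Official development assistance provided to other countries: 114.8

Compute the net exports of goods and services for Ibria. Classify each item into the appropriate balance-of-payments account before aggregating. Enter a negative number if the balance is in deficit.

3940.2

Goods: 1227.8 + 2902.4 - 1466.0 = 2664.2
Services: 285.1 - 609.5 + 768.0 + 832.4 = 1276.0
Trade balance = 2664.2 + 1276.0 = 3940.2
(Excluded from the trade balance — financial account: inward foreign direct investment in the manufacturing sector 811.8, increase in resident deposits held at foreign banks 325.3, foreign purchases of domestic corporate bonds 1517.8, sale of domestic government bonds to non-residents 528.4; secondary income: official foreign aid grants received (current) 230.1, personal remittances received from nationals working abroad 259.8, official development assistance provided to other countries 114.8; primary income: profits repatriated by foreign-owned firms operating domestically 333.2, interest received on holdings of foreign bonds 207.6; capital account: sale of embassy land to a foreign government 109.2.)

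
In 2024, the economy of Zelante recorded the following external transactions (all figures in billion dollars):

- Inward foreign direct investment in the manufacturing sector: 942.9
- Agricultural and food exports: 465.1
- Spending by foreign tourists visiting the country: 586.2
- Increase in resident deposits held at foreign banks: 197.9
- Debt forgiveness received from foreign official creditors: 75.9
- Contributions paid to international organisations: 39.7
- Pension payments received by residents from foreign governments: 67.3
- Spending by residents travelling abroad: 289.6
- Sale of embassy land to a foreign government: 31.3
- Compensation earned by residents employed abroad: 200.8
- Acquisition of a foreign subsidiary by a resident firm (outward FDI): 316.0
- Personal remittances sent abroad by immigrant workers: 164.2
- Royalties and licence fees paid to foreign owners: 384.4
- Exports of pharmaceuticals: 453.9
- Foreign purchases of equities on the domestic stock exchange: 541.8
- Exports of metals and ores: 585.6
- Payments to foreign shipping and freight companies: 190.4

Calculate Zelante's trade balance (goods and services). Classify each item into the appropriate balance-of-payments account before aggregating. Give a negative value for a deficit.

1226.4

Goods: 465.1 + 585.6 + 453.9 = 1504.6
Services: 586.2 - 384.4 - 289.6 - 190.4 = -278.2
Trade balance = 1504.6 + (-278.2) = 1226.4
(Excluded from the trade balance — financial account: inward foreign direct investment in the manufacturing sector 942.9, increase in resident deposits held at foreign banks 197.9, acquisition of a foreign subsidiary by a resident firm (outward FDI) 316.0, foreign purchases of equities on the domestic stock exchange 541.8; capital account: debt forgiveness received from foreign official creditors 75.9, sale of embassy land to a foreign government 31.3; secondary income: contributions paid to international organisations 39.7, pension payments received by residents from foreign governments 67.3, personal remittances sent abroad by immigrant workers 164.2; primary income: compensation earned by residents employed abroad 200.8.)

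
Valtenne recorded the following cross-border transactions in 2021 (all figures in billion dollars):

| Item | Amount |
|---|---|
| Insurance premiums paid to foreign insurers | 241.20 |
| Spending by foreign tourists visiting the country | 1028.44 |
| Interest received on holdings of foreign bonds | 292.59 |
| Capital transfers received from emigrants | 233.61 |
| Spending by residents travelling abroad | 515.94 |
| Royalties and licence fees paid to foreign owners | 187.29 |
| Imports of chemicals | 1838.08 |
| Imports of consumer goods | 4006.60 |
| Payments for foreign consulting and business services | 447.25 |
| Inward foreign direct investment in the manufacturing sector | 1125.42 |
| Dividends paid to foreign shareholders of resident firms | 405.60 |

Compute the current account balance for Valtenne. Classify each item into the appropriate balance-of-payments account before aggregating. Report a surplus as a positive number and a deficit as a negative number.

-6320.93

Goods: -1838.08 - 4006.60 = -5844.68
Services: -187.29 - 515.94 - 447.25 + 1028.44 - 241.20 = -363.24
Primary income: -405.60 + 292.59 = -113.01
Current account = (-5844.68) + (-363.24) + (-113.01) = -6320.93
(Excluded from the current account — capital account: capital transfers received from emigrants 233.61; financial account: inward foreign direct investment in the manufacturing sector 1125.42.)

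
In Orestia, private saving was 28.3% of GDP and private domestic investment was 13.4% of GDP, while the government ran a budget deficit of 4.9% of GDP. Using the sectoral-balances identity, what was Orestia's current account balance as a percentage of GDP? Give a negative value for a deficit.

By the sectoral-balances identity, CA = (S_private - I) + (T - G).
Private balance = 28.3 - 13.4 = 14.9
Government balance (T - G) = -4.9
CA = 14.9 + (-4.9) = 10.0

10.0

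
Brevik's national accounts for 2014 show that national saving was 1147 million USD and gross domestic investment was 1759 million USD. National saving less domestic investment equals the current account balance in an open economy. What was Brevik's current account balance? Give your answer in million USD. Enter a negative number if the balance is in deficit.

CA = S - I = 1147 - 1759 = -612

-612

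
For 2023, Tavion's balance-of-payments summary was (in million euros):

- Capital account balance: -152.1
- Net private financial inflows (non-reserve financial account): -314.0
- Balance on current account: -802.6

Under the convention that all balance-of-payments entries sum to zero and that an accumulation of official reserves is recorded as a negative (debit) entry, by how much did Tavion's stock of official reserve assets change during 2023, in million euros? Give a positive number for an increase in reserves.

Official reserve transactions balance = -((-802.6) + (-152.1) + (-314.0)) = 1268.7
An accumulation of reserves is recorded as a debit (negative entry), so the change in the stock of reserves is the negative of that balance.
Change in official reserves = -(1268.7) = -1268.7

-1268.7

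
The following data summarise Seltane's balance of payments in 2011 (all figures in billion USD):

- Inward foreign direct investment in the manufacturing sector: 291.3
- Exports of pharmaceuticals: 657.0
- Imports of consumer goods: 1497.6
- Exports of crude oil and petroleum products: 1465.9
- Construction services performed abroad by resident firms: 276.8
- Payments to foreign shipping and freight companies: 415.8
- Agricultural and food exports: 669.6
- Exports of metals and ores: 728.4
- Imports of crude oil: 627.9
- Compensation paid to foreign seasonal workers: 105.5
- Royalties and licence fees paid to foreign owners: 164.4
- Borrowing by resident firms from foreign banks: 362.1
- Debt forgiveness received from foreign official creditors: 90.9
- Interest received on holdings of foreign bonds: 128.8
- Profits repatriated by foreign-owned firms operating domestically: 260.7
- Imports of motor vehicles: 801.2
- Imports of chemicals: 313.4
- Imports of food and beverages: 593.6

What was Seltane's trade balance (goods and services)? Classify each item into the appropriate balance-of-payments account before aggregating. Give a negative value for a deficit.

-616.2

Goods: -593.6 - 801.2 + 669.6 - 627.9 - 1497.6 + 728.4 - 313.4 + 1465.9 + 657.0 = -312.8
Services: -415.8 - 164.4 + 276.8 = -303.4
Trade balance = -312.8 + (-303.4) = -616.2
(Excluded from the trade balance — financial account: inward foreign direct investment in the manufacturing sector 291.3, borrowing by resident firms from foreign banks 362.1; primary income: compensation paid to foreign seasonal workers 105.5, interest received on holdings of foreign bonds 128.8, profits repatriated by foreign-owned firms operating domestically 260.7; capital account: debt forgiveness received from foreign official creditors 90.9.)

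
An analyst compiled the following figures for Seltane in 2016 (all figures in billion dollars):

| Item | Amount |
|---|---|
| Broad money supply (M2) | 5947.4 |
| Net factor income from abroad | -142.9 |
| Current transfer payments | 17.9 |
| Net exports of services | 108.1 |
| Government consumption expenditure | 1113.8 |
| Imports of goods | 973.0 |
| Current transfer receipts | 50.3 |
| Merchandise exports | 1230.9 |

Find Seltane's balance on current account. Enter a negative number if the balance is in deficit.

255.5

Goods balance = 1230.9 - 973.0 = 257.9
Services balance = 108.1
Trade balance (goods + services) = 257.9 + 108.1 = 366.0
Net primary income = -142.9
Net secondary income = 50.3 - 17.9 = 32.4
Current account = 366.0 + (-142.9) + 32.4 = 255.5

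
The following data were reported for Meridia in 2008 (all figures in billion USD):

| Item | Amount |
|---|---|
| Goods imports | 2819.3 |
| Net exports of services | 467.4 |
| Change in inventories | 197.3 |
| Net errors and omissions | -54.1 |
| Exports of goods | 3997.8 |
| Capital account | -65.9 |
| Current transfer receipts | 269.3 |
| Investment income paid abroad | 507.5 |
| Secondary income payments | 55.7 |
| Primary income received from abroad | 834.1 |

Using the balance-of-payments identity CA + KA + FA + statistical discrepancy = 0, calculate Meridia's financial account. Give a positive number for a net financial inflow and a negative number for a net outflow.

-2066.1

Goods balance = 3997.8 - 2819.3 = 1178.5
Services balance = 467.4
Trade balance (goods + services) = 1178.5 + 467.4 = 1645.9
Net primary income = 834.1 - 507.5 = 326.6
Net secondary income = 269.3 - 55.7 = 213.6
Current account = 1645.9 + 326.6 + 213.6 = 2186.1
Financial account = -(2186.1 + (-65.9) + (-54.1)) = -2066.1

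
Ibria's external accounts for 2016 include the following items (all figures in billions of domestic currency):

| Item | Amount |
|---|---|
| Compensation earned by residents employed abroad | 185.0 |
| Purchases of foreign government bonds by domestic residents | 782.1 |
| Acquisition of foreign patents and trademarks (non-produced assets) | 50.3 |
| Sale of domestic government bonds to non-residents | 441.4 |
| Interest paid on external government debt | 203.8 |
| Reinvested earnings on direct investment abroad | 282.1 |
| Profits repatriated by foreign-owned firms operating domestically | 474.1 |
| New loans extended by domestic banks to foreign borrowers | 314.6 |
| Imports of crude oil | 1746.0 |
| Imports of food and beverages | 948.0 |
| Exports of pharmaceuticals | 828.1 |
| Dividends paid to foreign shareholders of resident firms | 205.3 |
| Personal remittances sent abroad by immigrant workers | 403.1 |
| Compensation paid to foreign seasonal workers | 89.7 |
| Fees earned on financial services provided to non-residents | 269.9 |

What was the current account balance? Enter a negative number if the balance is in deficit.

Goods: 828.1 - 1746.0 - 948.0 = -1865.9
Services: 269.9
Primary income: -474.1 - 203.8 - 89.7 - 205.3 + 282.1 + 185.0 = -505.8
Secondary income: -403.1
Current account = (-1865.9) + 269.9 + (-505.8) + (-403.1) = -2504.9
(Excluded from the current account — financial account: purchases of foreign government bonds by domestic residents 782.1, sale of domestic government bonds to non-residents 441.4, new loans extended by domestic banks to foreign borrowers 314.6; capital account: acquisition of foreign patents and trademarks (non-produced assets) 50.3.)

-2504.9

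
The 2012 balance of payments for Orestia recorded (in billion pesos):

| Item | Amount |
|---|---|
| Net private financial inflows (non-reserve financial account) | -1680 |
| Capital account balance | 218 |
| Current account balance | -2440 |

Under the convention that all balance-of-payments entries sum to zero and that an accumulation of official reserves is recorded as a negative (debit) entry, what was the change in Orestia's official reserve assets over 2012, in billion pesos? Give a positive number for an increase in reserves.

-3902

Official reserve transactions balance = -((-2440) + 218 + (-1680)) = 3902
An accumulation of reserves is recorded as a debit (negative entry), so the change in the stock of reserves is the negative of that balance.
Change in official reserves = -(3902) = -3902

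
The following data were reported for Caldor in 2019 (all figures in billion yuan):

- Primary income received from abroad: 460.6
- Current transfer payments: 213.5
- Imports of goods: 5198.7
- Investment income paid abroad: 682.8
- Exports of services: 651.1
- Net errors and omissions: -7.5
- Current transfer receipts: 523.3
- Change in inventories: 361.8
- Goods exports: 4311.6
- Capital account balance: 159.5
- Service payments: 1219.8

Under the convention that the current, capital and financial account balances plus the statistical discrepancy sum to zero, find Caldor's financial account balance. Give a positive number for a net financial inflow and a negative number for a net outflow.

1216.2

Goods balance = 4311.6 - 5198.7 = -887.1
Services balance = 651.1 - 1219.8 = -568.7
Trade balance (goods + services) = -887.1 + (-568.7) = -1455.8
Net primary income = 460.6 - 682.8 = -222.2
Net secondary income = 523.3 - 213.5 = 309.8
Current account = -1455.8 + (-222.2) + 309.8 = -1368.2
Financial account = -(-1368.2 + 159.5 + (-7.5)) = 1216.2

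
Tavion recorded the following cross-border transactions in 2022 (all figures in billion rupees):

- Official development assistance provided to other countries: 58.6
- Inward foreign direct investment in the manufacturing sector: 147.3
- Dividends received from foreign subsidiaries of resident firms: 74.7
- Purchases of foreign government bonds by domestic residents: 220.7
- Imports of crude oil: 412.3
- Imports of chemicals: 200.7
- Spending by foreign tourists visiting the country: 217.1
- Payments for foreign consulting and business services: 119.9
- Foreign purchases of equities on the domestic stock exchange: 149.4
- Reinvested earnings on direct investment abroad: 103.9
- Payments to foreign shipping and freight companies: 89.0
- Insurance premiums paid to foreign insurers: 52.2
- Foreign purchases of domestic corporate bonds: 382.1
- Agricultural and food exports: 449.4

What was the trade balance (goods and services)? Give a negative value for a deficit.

-207.6

Goods: 449.4 - 412.3 - 200.7 = -163.6
Services: -119.9 - 89.0 - 52.2 + 217.1 = -44.0
Trade balance = -163.6 + (-44.0) = -207.6
(Excluded from the trade balance — secondary income: official development assistance provided to other countries 58.6; financial account: inward foreign direct investment in the manufacturing sector 147.3, purchases of foreign government bonds by domestic residents 220.7, foreign purchases of equities on the domestic stock exchange 149.4, foreign purchases of domestic corporate bonds 382.1; primary income: dividends received from foreign subsidiaries of resident firms 74.7, reinvested earnings on direct investment abroad 103.9.)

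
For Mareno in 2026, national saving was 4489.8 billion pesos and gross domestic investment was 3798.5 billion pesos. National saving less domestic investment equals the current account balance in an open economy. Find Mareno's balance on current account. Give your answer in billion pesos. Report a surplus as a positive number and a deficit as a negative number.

691.3

CA = S - I = 4489.8 - 3798.5 = 691.3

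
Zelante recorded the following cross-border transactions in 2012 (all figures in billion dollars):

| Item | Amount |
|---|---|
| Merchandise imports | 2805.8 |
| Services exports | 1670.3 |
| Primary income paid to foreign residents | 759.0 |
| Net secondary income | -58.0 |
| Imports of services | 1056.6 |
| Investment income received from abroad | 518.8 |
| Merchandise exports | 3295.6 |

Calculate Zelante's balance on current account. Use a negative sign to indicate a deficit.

805.3

Goods balance = 3295.6 - 2805.8 = 489.8
Services balance = 1670.3 - 1056.6 = 613.7
Trade balance (goods + services) = 489.8 + 613.7 = 1103.5
Net primary income = 518.8 - 759.0 = -240.2
Net secondary income = -58.0
Current account = 1103.5 + (-240.2) + (-58.0) = 805.3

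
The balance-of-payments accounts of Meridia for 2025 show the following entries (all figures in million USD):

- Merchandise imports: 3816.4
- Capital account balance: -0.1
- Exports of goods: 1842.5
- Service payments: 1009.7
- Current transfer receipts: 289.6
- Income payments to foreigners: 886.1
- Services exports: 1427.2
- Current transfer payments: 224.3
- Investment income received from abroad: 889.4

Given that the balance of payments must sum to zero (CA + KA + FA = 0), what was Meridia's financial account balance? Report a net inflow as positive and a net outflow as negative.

1487.9

Goods balance = 1842.5 - 3816.4 = -1973.9
Services balance = 1427.2 - 1009.7 = 417.5
Trade balance (goods + services) = -1973.9 + 417.5 = -1556.4
Net primary income = 889.4 - 886.1 = 3.3
Net secondary income = 289.6 - 224.3 = 65.3
Current account = -1556.4 + 3.3 + 65.3 = -1487.8
Financial account = -(-1487.8 + (-0.1)) = 1487.9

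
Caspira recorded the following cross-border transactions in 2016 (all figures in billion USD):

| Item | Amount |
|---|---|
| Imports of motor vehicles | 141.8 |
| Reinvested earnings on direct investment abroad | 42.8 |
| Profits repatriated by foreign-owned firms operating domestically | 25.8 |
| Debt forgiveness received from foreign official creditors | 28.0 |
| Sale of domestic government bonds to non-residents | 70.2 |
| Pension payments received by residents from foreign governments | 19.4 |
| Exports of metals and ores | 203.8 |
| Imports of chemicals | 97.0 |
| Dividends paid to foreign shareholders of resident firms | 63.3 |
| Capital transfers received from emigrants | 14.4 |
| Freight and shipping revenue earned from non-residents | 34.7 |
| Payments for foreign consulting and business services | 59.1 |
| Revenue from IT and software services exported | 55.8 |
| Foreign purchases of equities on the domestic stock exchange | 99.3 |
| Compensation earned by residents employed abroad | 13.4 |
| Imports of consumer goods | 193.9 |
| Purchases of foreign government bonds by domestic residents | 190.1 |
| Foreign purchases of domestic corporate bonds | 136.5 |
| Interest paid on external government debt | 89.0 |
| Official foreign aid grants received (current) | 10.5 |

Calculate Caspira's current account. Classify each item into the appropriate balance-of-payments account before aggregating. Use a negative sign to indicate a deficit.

Goods: -193.9 - 141.8 - 97.0 + 203.8 = -228.9
Services: -59.1 + 34.7 + 55.8 = 31.4
Primary income: 42.8 - 63.3 + 13.4 - 89.0 - 25.8 = -121.9
Secondary income: 10.5 + 19.4 = 29.9
Current account = (-228.9) + 31.4 + (-121.9) + 29.9 = -289.5
(Excluded from the current account — capital account: debt forgiveness received from foreign official creditors 28.0, capital transfers received from emigrants 14.4; financial account: sale of domestic government bonds to non-residents 70.2, foreign purchases of equities on the domestic stock exchange 99.3, purchases of foreign government bonds by domestic residents 190.1, foreign purchases of domestic corporate bonds 136.5.)

-289.5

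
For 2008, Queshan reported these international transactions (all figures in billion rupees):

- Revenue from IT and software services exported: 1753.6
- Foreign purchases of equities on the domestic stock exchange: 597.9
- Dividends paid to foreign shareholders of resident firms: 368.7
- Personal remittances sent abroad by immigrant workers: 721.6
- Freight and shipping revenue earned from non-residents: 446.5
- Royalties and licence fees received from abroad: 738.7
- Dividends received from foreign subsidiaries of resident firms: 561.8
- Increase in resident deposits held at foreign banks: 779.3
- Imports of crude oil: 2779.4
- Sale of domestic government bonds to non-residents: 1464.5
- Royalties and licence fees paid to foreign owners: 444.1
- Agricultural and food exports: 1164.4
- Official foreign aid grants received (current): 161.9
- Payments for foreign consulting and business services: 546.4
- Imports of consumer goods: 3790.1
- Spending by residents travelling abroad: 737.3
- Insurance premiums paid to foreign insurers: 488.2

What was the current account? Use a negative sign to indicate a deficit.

-5048.9

Goods: -2779.4 - 3790.1 + 1164.4 = -5405.1
Services: -488.2 + 1753.6 + 446.5 - 546.4 - 737.3 + 738.7 - 444.1 = 722.8
Primary income: 561.8 - 368.7 = 193.1
Secondary income: 161.9 - 721.6 = -559.7
Current account = (-5405.1) + 722.8 + 193.1 + (-559.7) = -5048.9
(Excluded from the current account — financial account: foreign purchases of equities on the domestic stock exchange 597.9, increase in resident deposits held at foreign banks 779.3, sale of domestic government bonds to non-residents 1464.5.)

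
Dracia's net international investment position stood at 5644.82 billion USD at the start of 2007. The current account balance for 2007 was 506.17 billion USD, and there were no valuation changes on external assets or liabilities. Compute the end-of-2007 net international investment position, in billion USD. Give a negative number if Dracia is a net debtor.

With no valuation effects, change in NIIP = current account = 506.17
End-of-year NIIP = 5644.82 + 506.17 = 6150.99

6150.99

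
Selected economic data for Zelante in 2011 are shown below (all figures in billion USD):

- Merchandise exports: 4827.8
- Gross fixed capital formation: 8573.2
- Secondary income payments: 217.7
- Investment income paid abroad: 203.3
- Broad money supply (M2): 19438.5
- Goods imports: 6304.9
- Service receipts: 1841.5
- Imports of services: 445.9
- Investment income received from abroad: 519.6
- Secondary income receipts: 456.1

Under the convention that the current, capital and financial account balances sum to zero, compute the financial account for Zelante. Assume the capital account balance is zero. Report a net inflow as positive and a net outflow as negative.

Goods balance = 4827.8 - 6304.9 = -1477.1
Services balance = 1841.5 - 445.9 = 1395.6
Trade balance (goods + services) = -1477.1 + 1395.6 = -81.5
Net primary income = 519.6 - 203.3 = 316.3
Net secondary income = 456.1 - 217.7 = 238.4
Current account = -81.5 + 316.3 + 238.4 = 473.2
Financial account = -(473.2) = -473.2

-473.2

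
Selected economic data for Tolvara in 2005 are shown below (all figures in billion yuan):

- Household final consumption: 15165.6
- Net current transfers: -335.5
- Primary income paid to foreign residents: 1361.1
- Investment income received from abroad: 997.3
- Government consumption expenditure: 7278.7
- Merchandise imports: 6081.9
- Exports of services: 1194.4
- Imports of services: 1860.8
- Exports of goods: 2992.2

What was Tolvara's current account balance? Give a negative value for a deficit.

Goods balance = 2992.2 - 6081.9 = -3089.7
Services balance = 1194.4 - 1860.8 = -666.4
Trade balance (goods + services) = -3089.7 + (-666.4) = -3756.1
Net primary income = 997.3 - 1361.1 = -363.8
Net secondary income = -335.5
Current account = -3756.1 + (-363.8) + (-335.5) = -4455.4

-4455.4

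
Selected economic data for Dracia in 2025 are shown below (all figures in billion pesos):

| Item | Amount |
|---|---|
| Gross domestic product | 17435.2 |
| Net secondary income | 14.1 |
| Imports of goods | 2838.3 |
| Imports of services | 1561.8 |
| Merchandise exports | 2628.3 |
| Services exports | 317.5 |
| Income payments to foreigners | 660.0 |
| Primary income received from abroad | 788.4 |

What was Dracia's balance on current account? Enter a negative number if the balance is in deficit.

-1311.8

Goods balance = 2628.3 - 2838.3 = -210.0
Services balance = 317.5 - 1561.8 = -1244.3
Trade balance (goods + services) = -210.0 + (-1244.3) = -1454.3
Net primary income = 788.4 - 660.0 = 128.4
Net secondary income = 14.1
Current account = -1454.3 + 128.4 + 14.1 = -1311.8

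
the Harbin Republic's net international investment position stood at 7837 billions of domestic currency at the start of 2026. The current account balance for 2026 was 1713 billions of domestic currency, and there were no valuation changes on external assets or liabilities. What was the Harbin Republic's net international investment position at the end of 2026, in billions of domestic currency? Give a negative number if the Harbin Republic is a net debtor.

With no valuation effects, change in NIIP = current account = 1713
End-of-year NIIP = 7837 + 1713 = 9550

9550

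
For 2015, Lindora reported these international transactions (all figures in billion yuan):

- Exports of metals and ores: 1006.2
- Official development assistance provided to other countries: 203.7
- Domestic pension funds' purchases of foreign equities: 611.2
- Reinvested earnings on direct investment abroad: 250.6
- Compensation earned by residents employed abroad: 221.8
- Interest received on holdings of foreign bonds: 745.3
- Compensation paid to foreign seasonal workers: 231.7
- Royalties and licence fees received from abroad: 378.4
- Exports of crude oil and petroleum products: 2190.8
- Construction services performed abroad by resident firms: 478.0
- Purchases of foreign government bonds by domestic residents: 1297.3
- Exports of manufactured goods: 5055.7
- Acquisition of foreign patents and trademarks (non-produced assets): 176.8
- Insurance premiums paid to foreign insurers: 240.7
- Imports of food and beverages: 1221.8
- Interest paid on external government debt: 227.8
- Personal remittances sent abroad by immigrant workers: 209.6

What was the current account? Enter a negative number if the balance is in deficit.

Goods: -1221.8 + 5055.7 + 1006.2 + 2190.8 = 7030.9
Services: 378.4 + 478.0 - 240.7 = 615.7
Primary income: 221.8 + 250.6 + 745.3 - 227.8 - 231.7 = 758.2
Secondary income: -203.7 - 209.6 = -413.3
Current account = 7030.9 + 615.7 + 758.2 + (-413.3) = 7991.5
(Excluded from the current account — financial account: domestic pension funds' purchases of foreign equities 611.2, purchases of foreign government bonds by domestic residents 1297.3; capital account: acquisition of foreign patents and trademarks (non-produced assets) 176.8.)

7991.5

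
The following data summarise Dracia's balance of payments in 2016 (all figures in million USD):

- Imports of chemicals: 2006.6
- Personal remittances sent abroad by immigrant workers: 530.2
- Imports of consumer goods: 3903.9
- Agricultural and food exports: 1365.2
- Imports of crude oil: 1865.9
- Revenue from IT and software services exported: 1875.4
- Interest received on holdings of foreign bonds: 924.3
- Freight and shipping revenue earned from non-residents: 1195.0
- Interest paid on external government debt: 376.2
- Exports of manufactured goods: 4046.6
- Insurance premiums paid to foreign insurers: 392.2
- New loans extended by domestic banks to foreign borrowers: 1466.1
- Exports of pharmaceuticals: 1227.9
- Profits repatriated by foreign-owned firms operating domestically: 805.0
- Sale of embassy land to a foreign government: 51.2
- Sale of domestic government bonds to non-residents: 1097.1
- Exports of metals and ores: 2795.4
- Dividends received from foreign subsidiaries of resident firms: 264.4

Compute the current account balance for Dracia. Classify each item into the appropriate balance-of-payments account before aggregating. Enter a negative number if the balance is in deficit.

Goods: 1365.2 + 1227.9 + 4046.6 + 2795.4 - 1865.9 - 3903.9 - 2006.6 = 1658.7
Services: 1875.4 - 392.2 + 1195.0 = 2678.2
Primary income: 264.4 + 924.3 - 376.2 - 805.0 = 7.5
Secondary income: -530.2
Current account = 1658.7 + 2678.2 + 7.5 + (-530.2) = 3814.2
(Excluded from the current account — financial account: new loans extended by domestic banks to foreign borrowers 1466.1, sale of domestic government bonds to non-residents 1097.1; capital account: sale of embassy land to a foreign government 51.2.)

3814.2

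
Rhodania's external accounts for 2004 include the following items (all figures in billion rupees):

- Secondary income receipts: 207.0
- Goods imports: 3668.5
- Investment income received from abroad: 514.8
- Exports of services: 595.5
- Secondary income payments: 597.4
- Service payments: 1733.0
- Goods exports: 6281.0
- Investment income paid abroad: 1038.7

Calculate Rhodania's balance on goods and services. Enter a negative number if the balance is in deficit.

1475.0

Goods balance = 6281.0 - 3668.5 = 2612.5
Services balance = 595.5 - 1733.0 = -1137.5
Trade balance (goods + services) = 2612.5 + (-1137.5) = 1475.0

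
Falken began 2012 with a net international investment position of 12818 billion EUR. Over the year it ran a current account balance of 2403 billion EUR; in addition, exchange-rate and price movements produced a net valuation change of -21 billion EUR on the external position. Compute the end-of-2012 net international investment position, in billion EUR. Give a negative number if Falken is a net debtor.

15200

Change in NIIP = current account + net valuation change = 2403 + (-21) = 2382
End-of-year NIIP = 12818 + 2382 = 15200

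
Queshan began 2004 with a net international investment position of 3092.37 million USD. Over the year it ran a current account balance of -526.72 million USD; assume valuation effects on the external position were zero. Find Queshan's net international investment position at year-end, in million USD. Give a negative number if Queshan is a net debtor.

2565.65

With no valuation effects, change in NIIP = current account = -526.72
End-of-year NIIP = 3092.37 + (-526.72) = 2565.65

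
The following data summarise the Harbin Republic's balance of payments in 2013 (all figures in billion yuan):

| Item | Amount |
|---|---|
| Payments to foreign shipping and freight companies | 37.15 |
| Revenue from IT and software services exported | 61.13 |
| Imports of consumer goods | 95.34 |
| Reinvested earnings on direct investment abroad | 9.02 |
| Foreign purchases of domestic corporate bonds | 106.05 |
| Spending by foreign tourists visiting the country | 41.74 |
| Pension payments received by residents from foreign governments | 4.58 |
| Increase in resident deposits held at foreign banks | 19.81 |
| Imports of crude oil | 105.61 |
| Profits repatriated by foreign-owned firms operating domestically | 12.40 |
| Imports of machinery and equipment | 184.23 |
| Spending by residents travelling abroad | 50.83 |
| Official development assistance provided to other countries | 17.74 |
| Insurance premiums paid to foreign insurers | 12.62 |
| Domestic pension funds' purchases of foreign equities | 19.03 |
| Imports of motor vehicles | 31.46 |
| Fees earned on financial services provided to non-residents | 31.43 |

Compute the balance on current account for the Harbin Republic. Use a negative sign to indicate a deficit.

Goods: -95.34 - 31.46 - 105.61 - 184.23 = -416.64
Services: 41.74 + 31.43 - 12.62 - 37.15 + 61.13 - 50.83 = 33.70
Primary income: -12.40 + 9.02 = -3.38
Secondary income: 4.58 - 17.74 = -13.16
Current account = (-416.64) + 33.70 + (-3.38) + (-13.16) = -399.48
(Excluded from the current account — financial account: foreign purchases of domestic corporate bonds 106.05, increase in resident deposits held at foreign banks 19.81, domestic pension funds' purchases of foreign equities 19.03.)

-399.48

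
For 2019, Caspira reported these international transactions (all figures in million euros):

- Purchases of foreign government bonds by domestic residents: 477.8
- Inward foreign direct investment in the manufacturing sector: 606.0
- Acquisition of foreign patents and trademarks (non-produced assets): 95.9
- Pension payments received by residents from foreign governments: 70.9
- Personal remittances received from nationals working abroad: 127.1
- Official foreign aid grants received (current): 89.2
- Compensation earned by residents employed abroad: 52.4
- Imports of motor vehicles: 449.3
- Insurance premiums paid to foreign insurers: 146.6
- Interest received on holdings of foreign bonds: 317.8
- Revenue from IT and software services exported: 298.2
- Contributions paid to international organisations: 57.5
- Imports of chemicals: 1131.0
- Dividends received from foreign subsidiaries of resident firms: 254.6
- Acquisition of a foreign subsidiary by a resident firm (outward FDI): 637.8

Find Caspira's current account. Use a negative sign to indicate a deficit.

Goods: -449.3 - 1131.0 = -1580.3
Services: 298.2 - 146.6 = 151.6
Primary income: 317.8 + 254.6 + 52.4 = 624.8
Secondary income: -57.5 + 70.9 + 127.1 + 89.2 = 229.7
Current account = (-1580.3) + 151.6 + 624.8 + 229.7 = -574.2
(Excluded from the current account — financial account: purchases of foreign government bonds by domestic residents 477.8, inward foreign direct investment in the manufacturing sector 606.0, acquisition of a foreign subsidiary by a resident firm (outward FDI) 637.8; capital account: acquisition of foreign patents and trademarks (non-produced assets) 95.9.)

-574.2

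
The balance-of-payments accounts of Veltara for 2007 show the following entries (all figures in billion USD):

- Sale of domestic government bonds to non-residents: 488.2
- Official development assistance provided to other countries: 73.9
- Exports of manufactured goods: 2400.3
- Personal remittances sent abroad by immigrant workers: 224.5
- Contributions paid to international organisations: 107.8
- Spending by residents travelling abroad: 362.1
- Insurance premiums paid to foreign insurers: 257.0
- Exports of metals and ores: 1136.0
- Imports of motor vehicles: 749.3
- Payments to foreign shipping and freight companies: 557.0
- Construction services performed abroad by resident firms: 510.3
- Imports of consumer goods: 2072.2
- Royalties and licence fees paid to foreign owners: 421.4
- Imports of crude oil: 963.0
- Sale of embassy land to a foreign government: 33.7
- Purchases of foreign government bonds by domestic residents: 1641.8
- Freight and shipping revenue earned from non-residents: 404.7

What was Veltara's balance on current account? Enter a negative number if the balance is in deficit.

-1336.9

Goods: -2072.2 + 2400.3 - 749.3 - 963.0 + 1136.0 = -248.2
Services: 510.3 + 404.7 - 257.0 - 557.0 - 421.4 - 362.1 = -682.5
Secondary income: -73.9 - 107.8 - 224.5 = -406.2
Current account = (-248.2) + (-682.5) + (-406.2) = -1336.9
(Excluded from the current account — financial account: sale of domestic government bonds to non-residents 488.2, purchases of foreign government bonds by domestic residents 1641.8; capital account: sale of embassy land to a foreign government 33.7.)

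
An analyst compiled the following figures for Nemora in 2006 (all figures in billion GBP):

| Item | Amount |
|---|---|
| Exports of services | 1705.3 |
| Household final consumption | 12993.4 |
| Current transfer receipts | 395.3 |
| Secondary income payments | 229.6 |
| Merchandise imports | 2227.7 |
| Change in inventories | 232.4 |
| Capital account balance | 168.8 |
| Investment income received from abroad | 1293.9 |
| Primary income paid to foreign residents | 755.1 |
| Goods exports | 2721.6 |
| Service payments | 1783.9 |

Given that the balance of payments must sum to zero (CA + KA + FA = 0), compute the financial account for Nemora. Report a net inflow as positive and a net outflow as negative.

Goods balance = 2721.6 - 2227.7 = 493.9
Services balance = 1705.3 - 1783.9 = -78.6
Trade balance (goods + services) = 493.9 + (-78.6) = 415.3
Net primary income = 1293.9 - 755.1 = 538.8
Net secondary income = 395.3 - 229.6 = 165.7
Current account = 415.3 + 538.8 + 165.7 = 1119.8
Financial account = -(1119.8 + 168.8) = -1288.6

-1288.6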